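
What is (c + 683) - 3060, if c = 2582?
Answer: 205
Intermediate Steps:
(c + 683) - 3060 = (2582 + 683) - 3060 = 3265 - 3060 = 205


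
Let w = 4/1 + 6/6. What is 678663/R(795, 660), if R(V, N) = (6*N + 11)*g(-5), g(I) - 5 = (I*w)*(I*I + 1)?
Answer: -226221/853765 ≈ -0.26497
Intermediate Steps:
w = 5 (w = 4*1 + 6*(1/6) = 4 + 1 = 5)
g(I) = 5 + 5*I*(1 + I**2) (g(I) = 5 + (I*5)*(I*I + 1) = 5 + (5*I)*(I**2 + 1) = 5 + (5*I)*(1 + I**2) = 5 + 5*I*(1 + I**2))
R(V, N) = -7095 - 3870*N (R(V, N) = (6*N + 11)*(5 + 5*(-5) + 5*(-5)**3) = (11 + 6*N)*(5 - 25 + 5*(-125)) = (11 + 6*N)*(5 - 25 - 625) = (11 + 6*N)*(-645) = -7095 - 3870*N)
678663/R(795, 660) = 678663/(-7095 - 3870*660) = 678663/(-7095 - 2554200) = 678663/(-2561295) = 678663*(-1/2561295) = -226221/853765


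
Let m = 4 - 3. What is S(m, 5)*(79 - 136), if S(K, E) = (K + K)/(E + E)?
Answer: -57/5 ≈ -11.400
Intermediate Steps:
m = 1
S(K, E) = K/E (S(K, E) = (2*K)/((2*E)) = (2*K)*(1/(2*E)) = K/E)
S(m, 5)*(79 - 136) = (1/5)*(79 - 136) = (1*(1/5))*(-57) = (1/5)*(-57) = -57/5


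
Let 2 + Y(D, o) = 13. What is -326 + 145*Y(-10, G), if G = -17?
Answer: 1269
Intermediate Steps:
Y(D, o) = 11 (Y(D, o) = -2 + 13 = 11)
-326 + 145*Y(-10, G) = -326 + 145*11 = -326 + 1595 = 1269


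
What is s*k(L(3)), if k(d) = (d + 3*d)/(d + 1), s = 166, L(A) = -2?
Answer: 1328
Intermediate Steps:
k(d) = 4*d/(1 + d) (k(d) = (4*d)/(1 + d) = 4*d/(1 + d))
s*k(L(3)) = 166*(4*(-2)/(1 - 2)) = 166*(4*(-2)/(-1)) = 166*(4*(-2)*(-1)) = 166*8 = 1328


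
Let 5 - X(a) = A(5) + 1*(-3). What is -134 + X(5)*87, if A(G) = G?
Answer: 127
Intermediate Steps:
X(a) = 3 (X(a) = 5 - (5 + 1*(-3)) = 5 - (5 - 3) = 5 - 1*2 = 5 - 2 = 3)
-134 + X(5)*87 = -134 + 3*87 = -134 + 261 = 127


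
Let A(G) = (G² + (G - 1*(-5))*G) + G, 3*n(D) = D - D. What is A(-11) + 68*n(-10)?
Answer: 176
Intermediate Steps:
n(D) = 0 (n(D) = (D - D)/3 = (⅓)*0 = 0)
A(G) = G + G² + G*(5 + G) (A(G) = (G² + (G + 5)*G) + G = (G² + (5 + G)*G) + G = (G² + G*(5 + G)) + G = G + G² + G*(5 + G))
A(-11) + 68*n(-10) = 2*(-11)*(3 - 11) + 68*0 = 2*(-11)*(-8) + 0 = 176 + 0 = 176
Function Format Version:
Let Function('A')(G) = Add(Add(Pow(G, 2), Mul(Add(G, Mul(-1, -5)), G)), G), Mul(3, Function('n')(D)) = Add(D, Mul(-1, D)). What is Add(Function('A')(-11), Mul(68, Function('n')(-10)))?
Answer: 176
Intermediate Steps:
Function('n')(D) = 0 (Function('n')(D) = Mul(Rational(1, 3), Add(D, Mul(-1, D))) = Mul(Rational(1, 3), 0) = 0)
Function('A')(G) = Add(G, Pow(G, 2), Mul(G, Add(5, G))) (Function('A')(G) = Add(Add(Pow(G, 2), Mul(Add(G, 5), G)), G) = Add(Add(Pow(G, 2), Mul(Add(5, G), G)), G) = Add(Add(Pow(G, 2), Mul(G, Add(5, G))), G) = Add(G, Pow(G, 2), Mul(G, Add(5, G))))
Add(Function('A')(-11), Mul(68, Function('n')(-10))) = Add(Mul(2, -11, Add(3, -11)), Mul(68, 0)) = Add(Mul(2, -11, -8), 0) = Add(176, 0) = 176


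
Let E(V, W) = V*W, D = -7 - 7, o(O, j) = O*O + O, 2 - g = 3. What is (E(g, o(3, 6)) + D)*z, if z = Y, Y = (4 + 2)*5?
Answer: -780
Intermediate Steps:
g = -1 (g = 2 - 1*3 = 2 - 3 = -1)
o(O, j) = O + O² (o(O, j) = O² + O = O + O²)
D = -14
Y = 30 (Y = 6*5 = 30)
z = 30
(E(g, o(3, 6)) + D)*z = (-3*(1 + 3) - 14)*30 = (-3*4 - 14)*30 = (-1*12 - 14)*30 = (-12 - 14)*30 = -26*30 = -780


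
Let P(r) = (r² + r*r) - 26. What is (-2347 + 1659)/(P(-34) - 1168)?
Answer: -8/13 ≈ -0.61539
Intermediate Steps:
P(r) = -26 + 2*r² (P(r) = (r² + r²) - 26 = 2*r² - 26 = -26 + 2*r²)
(-2347 + 1659)/(P(-34) - 1168) = (-2347 + 1659)/((-26 + 2*(-34)²) - 1168) = -688/((-26 + 2*1156) - 1168) = -688/((-26 + 2312) - 1168) = -688/(2286 - 1168) = -688/1118 = -688*1/1118 = -8/13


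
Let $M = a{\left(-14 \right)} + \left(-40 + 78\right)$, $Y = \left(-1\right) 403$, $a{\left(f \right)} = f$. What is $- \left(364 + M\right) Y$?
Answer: $156364$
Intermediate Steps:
$Y = -403$
$M = 24$ ($M = -14 + \left(-40 + 78\right) = -14 + 38 = 24$)
$- \left(364 + M\right) Y = - \left(364 + 24\right) \left(-403\right) = - 388 \left(-403\right) = \left(-1\right) \left(-156364\right) = 156364$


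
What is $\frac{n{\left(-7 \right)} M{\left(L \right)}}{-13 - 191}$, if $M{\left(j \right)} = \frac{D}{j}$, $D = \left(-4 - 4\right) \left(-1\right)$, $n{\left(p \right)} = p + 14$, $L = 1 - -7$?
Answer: $- \frac{7}{204} \approx -0.034314$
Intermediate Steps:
$L = 8$ ($L = 1 + 7 = 8$)
$n{\left(p \right)} = 14 + p$
$D = 8$ ($D = \left(-8\right) \left(-1\right) = 8$)
$M{\left(j \right)} = \frac{8}{j}$
$\frac{n{\left(-7 \right)} M{\left(L \right)}}{-13 - 191} = \frac{\left(14 - 7\right) \frac{8}{8}}{-13 - 191} = \frac{7 \cdot 8 \cdot \frac{1}{8}}{-204} = 7 \cdot 1 \left(- \frac{1}{204}\right) = 7 \left(- \frac{1}{204}\right) = - \frac{7}{204}$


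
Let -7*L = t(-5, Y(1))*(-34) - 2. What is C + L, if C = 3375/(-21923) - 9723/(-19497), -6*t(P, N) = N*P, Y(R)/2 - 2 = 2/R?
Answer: 14110157500/427432731 ≈ 33.011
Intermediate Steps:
Y(R) = 4 + 4/R (Y(R) = 4 + 2*(2/R) = 4 + 4/R)
t(P, N) = -N*P/6
C = 49118318/142477577 (C = 3375*(-1/21923) - 9723*(-1/19497) = -3375/21923 + 3241/6499 = 49118318/142477577 ≈ 0.34474)
L = 98/3 (L = -(-⅙*(4 + 4/1)*(-5)*(-34) - 2)/7 = -(-⅙*(4 + 4*1)*(-5)*(-34) - 2)/7 = -(-⅙*(4 + 4)*(-5)*(-34) - 2)/7 = -(-⅙*8*(-5)*(-34) - 2)/7 = -((20/3)*(-34) - 2)/7 = -(-680/3 - 2)/7 = -⅐*(-686/3) = 98/3 ≈ 32.667)
C + L = 49118318/142477577 + 98/3 = 14110157500/427432731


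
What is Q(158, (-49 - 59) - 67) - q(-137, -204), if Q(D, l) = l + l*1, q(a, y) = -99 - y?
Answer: -455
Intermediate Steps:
Q(D, l) = 2*l (Q(D, l) = l + l = 2*l)
Q(158, (-49 - 59) - 67) - q(-137, -204) = 2*((-49 - 59) - 67) - (-99 - 1*(-204)) = 2*(-108 - 67) - (-99 + 204) = 2*(-175) - 1*105 = -350 - 105 = -455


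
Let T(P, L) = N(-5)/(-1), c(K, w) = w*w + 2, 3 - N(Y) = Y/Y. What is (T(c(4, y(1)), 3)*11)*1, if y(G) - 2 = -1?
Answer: -22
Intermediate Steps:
N(Y) = 2 (N(Y) = 3 - Y/Y = 3 - 1*1 = 3 - 1 = 2)
y(G) = 1 (y(G) = 2 - 1 = 1)
c(K, w) = 2 + w² (c(K, w) = w² + 2 = 2 + w²)
T(P, L) = -2 (T(P, L) = 2/(-1) = 2*(-1) = -2)
(T(c(4, y(1)), 3)*11)*1 = -2*11*1 = -22*1 = -22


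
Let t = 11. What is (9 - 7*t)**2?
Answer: 4624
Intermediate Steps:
(9 - 7*t)**2 = (9 - 7*11)**2 = (9 - 77)**2 = (-68)**2 = 4624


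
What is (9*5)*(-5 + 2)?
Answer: -135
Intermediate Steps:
(9*5)*(-5 + 2) = 45*(-3) = -135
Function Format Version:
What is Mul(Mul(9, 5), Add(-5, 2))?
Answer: -135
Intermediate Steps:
Mul(Mul(9, 5), Add(-5, 2)) = Mul(45, -3) = -135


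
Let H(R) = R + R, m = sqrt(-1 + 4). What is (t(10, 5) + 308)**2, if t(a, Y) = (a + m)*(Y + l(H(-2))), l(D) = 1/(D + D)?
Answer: 8149879/64 + 55653*sqrt(3)/16 ≈ 1.3337e+5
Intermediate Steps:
m = sqrt(3) ≈ 1.7320
H(R) = 2*R
l(D) = 1/(2*D)
t(a, Y) = (-1/8 + Y)*(a + sqrt(3)) (t(a, Y) = (a + sqrt(3))*(Y + 1/(2*((2*(-2))))) = (a + sqrt(3))*(Y + (1/2)/(-4)) = (a + sqrt(3))*(Y + (1/2)*(-1/4)) = (a + sqrt(3))*(Y - 1/8) = (a + sqrt(3))*(-1/8 + Y) = (-1/8 + Y)*(a + sqrt(3)))
(t(10, 5) + 308)**2 = ((-1/8*10 - sqrt(3)/8 + 5*10 + 5*sqrt(3)) + 308)**2 = ((-5/4 - sqrt(3)/8 + 50 + 5*sqrt(3)) + 308)**2 = ((195/4 + 39*sqrt(3)/8) + 308)**2 = (1427/4 + 39*sqrt(3)/8)**2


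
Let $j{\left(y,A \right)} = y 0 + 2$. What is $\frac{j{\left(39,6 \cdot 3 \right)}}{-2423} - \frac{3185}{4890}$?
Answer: $- \frac{1545407}{2369694} \approx -0.65215$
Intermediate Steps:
$j{\left(y,A \right)} = 2$ ($j{\left(y,A \right)} = 0 + 2 = 2$)
$\frac{j{\left(39,6 \cdot 3 \right)}}{-2423} - \frac{3185}{4890} = \frac{2}{-2423} - \frac{3185}{4890} = 2 \left(- \frac{1}{2423}\right) - \frac{637}{978} = - \frac{2}{2423} - \frac{637}{978} = - \frac{1545407}{2369694}$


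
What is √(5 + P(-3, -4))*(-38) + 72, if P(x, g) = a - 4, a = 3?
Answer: -4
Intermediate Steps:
P(x, g) = -1 (P(x, g) = 3 - 4 = -1)
√(5 + P(-3, -4))*(-38) + 72 = √(5 - 1)*(-38) + 72 = √4*(-38) + 72 = 2*(-38) + 72 = -76 + 72 = -4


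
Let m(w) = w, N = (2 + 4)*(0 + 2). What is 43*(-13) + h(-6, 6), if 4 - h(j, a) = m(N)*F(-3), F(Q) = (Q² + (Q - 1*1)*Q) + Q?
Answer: -771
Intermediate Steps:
F(Q) = Q + Q² + Q*(-1 + Q) (F(Q) = (Q² + (Q - 1)*Q) + Q = (Q² + (-1 + Q)*Q) + Q = (Q² + Q*(-1 + Q)) + Q = Q + Q² + Q*(-1 + Q))
N = 12 (N = 6*2 = 12)
h(j, a) = -212 (h(j, a) = 4 - 12*2*(-3)² = 4 - 12*2*9 = 4 - 12*18 = 4 - 1*216 = 4 - 216 = -212)
43*(-13) + h(-6, 6) = 43*(-13) - 212 = -559 - 212 = -771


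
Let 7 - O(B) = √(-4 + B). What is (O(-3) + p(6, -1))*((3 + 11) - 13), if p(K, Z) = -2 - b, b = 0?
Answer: 5 - I*√7 ≈ 5.0 - 2.6458*I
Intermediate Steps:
p(K, Z) = -2 (p(K, Z) = -2 - 1*0 = -2 + 0 = -2)
O(B) = 7 - √(-4 + B)
(O(-3) + p(6, -1))*((3 + 11) - 13) = ((7 - √(-4 - 3)) - 2)*((3 + 11) - 13) = ((7 - √(-7)) - 2)*(14 - 13) = ((7 - I*√7) - 2)*1 = (5 - I*√7)*1 = 5 - I*√7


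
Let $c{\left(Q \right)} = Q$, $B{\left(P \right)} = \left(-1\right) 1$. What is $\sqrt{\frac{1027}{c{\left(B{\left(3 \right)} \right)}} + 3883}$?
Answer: $2 \sqrt{714} \approx 53.442$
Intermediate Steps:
$B{\left(P \right)} = -1$
$\sqrt{\frac{1027}{c{\left(B{\left(3 \right)} \right)}} + 3883} = \sqrt{\frac{1027}{-1} + 3883} = \sqrt{1027 \left(-1\right) + 3883} = \sqrt{-1027 + 3883} = \sqrt{2856} = 2 \sqrt{714}$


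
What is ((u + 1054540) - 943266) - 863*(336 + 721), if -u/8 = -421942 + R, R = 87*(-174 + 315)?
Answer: 2476483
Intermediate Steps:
R = 12267 (R = 87*141 = 12267)
u = 3277400 (u = -8*(-421942 + 12267) = -8*(-409675) = 3277400)
((u + 1054540) - 943266) - 863*(336 + 721) = ((3277400 + 1054540) - 943266) - 863*(336 + 721) = (4331940 - 943266) - 863*1057 = 3388674 - 912191 = 2476483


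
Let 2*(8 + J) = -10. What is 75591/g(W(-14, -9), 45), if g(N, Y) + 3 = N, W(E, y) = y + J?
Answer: -75591/25 ≈ -3023.6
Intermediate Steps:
J = -13 (J = -8 + (½)*(-10) = -8 - 5 = -13)
W(E, y) = -13 + y (W(E, y) = y - 13 = -13 + y)
g(N, Y) = -3 + N
75591/g(W(-14, -9), 45) = 75591/(-3 + (-13 - 9)) = 75591/(-3 - 22) = 75591/(-25) = 75591*(-1/25) = -75591/25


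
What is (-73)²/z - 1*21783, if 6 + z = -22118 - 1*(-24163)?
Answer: -44410208/2039 ≈ -21780.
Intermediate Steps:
z = 2039 (z = -6 + (-22118 - 1*(-24163)) = -6 + (-22118 + 24163) = -6 + 2045 = 2039)
(-73)²/z - 1*21783 = (-73)²/2039 - 1*21783 = 5329*(1/2039) - 21783 = 5329/2039 - 21783 = -44410208/2039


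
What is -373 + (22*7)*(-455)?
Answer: -70443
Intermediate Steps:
-373 + (22*7)*(-455) = -373 + 154*(-455) = -373 - 70070 = -70443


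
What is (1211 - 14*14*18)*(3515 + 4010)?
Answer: -17435425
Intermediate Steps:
(1211 - 14*14*18)*(3515 + 4010) = (1211 - 196*18)*7525 = (1211 - 3528)*7525 = -2317*7525 = -17435425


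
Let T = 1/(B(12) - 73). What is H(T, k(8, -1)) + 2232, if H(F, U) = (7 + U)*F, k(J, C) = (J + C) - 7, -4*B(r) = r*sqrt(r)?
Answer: 11652761/5221 + 42*sqrt(3)/5221 ≈ 2231.9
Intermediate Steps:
B(r) = -r**(3/2)/4 (B(r) = -r*sqrt(r)/4 = -r**(3/2)/4)
k(J, C) = -7 + C + J (k(J, C) = (C + J) - 7 = -7 + C + J)
T = 1/(-73 - 6*sqrt(3)) (T = 1/(-6*sqrt(3) - 73) = 1/(-73 - 6*sqrt(3)) ≈ -0.011992)
H(F, U) = F*(7 + U)
H(T, k(8, -1)) + 2232 = (-73/5221 + 6*sqrt(3)/5221)*(7 + (-7 - 1 + 8)) + 2232 = (-73/5221 + 6*sqrt(3)/5221)*(7 + 0) + 2232 = (-73/5221 + 6*sqrt(3)/5221)*7 + 2232 = (-511/5221 + 42*sqrt(3)/5221) + 2232 = 11652761/5221 + 42*sqrt(3)/5221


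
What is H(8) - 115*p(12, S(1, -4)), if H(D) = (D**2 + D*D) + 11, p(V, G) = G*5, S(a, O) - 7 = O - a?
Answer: -1011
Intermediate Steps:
S(a, O) = 7 + O - a (S(a, O) = 7 + (O - a) = 7 + O - a)
p(V, G) = 5*G
H(D) = 11 + 2*D**2 (H(D) = (D**2 + D**2) + 11 = 2*D**2 + 11 = 11 + 2*D**2)
H(8) - 115*p(12, S(1, -4)) = (11 + 2*8**2) - 575*(7 - 4 - 1*1) = (11 + 2*64) - 575*(7 - 4 - 1) = (11 + 128) - 575*2 = 139 - 115*10 = 139 - 1150 = -1011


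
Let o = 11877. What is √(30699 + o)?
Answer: 4*√2661 ≈ 206.34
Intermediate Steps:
√(30699 + o) = √(30699 + 11877) = √42576 = 4*√2661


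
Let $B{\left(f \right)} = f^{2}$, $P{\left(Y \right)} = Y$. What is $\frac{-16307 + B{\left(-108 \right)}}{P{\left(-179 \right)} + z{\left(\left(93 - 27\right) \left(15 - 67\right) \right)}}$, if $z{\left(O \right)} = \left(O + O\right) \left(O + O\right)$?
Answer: $- \frac{4643}{47114317} \approx -9.8548 \cdot 10^{-5}$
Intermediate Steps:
$z{\left(O \right)} = 4 O^{2}$ ($z{\left(O \right)} = 2 O 2 O = 4 O^{2}$)
$\frac{-16307 + B{\left(-108 \right)}}{P{\left(-179 \right)} + z{\left(\left(93 - 27\right) \left(15 - 67\right) \right)}} = \frac{-16307 + \left(-108\right)^{2}}{-179 + 4 \left(\left(93 - 27\right) \left(15 - 67\right)\right)^{2}} = \frac{-16307 + 11664}{-179 + 4 \left(66 \left(-52\right)\right)^{2}} = - \frac{4643}{-179 + 4 \left(-3432\right)^{2}} = - \frac{4643}{-179 + 4 \cdot 11778624} = - \frac{4643}{-179 + 47114496} = - \frac{4643}{47114317}$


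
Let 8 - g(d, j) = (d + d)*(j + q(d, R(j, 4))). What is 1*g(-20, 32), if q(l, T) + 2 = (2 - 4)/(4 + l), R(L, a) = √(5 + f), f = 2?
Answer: 1213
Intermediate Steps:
R(L, a) = √7 (R(L, a) = √(5 + 2) = √7)
q(l, T) = -2 - 2/(4 + l) (q(l, T) = -2 + (2 - 4)/(4 + l) = -2 - 2/(4 + l))
g(d, j) = 8 - 2*d*(j + 2*(-5 - d)/(4 + d)) (g(d, j) = 8 - (d + d)*(j + 2*(-5 - d)/(4 + d)) = 8 - 2*d*(j + 2*(-5 - d)/(4 + d)))
1*g(-20, 32) = 1*(2*((4 - 20)*(4 - 1*(-20)*32) + 2*(-20)*(5 - 20))/(4 - 20)) = 1*(2*(-16*(4 + 640) + 2*(-20)*(-15))/(-16)) = 1*(2*(-1/16)*(-16*644 + 600)) = 1*(2*(-1/16)*(-10304 + 600)) = 1*(2*(-1/16)*(-9704)) = 1*1213 = 1213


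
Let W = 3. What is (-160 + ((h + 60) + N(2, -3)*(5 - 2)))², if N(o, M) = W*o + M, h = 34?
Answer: 3249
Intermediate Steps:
N(o, M) = M + 3*o (N(o, M) = 3*o + M = M + 3*o)
(-160 + ((h + 60) + N(2, -3)*(5 - 2)))² = (-160 + ((34 + 60) + (-3 + 3*2)*(5 - 2)))² = (-160 + (94 + (-3 + 6)*3))² = (-160 + (94 + 3*3))² = (-160 + (94 + 9))² = (-160 + 103)² = (-57)² = 3249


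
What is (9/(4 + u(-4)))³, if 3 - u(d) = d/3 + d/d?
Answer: 19683/10648 ≈ 1.8485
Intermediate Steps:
u(d) = 2 - d/3 (u(d) = 3 - (d/3 + d/d) = 3 - (d*(⅓) + 1) = 3 - (d/3 + 1) = 3 - (1 + d/3) = 3 + (-1 - d/3) = 2 - d/3)
(9/(4 + u(-4)))³ = (9/(4 + (2 - ⅓*(-4))))³ = (9/(4 + (2 + 4/3)))³ = (9/(4 + 10/3))³ = (9/(22/3))³ = ((3/22)*9)³ = (27/22)³ = 19683/10648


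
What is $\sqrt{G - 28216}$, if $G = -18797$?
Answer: $i \sqrt{47013} \approx 216.82 i$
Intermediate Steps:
$\sqrt{G - 28216} = \sqrt{-18797 - 28216} = \sqrt{-47013} = i \sqrt{47013}$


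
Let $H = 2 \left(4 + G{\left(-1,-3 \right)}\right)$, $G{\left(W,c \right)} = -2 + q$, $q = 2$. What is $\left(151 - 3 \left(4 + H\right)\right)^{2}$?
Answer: $13225$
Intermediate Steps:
$G{\left(W,c \right)} = 0$ ($G{\left(W,c \right)} = -2 + 2 = 0$)
$H = 8$ ($H = 2 \left(4 + 0\right) = 2 \cdot 4 = 8$)
$\left(151 - 3 \left(4 + H\right)\right)^{2} = \left(151 - 3 \left(4 + 8\right)\right)^{2} = \left(151 - 36\right)^{2} = 115^{2} = 13225$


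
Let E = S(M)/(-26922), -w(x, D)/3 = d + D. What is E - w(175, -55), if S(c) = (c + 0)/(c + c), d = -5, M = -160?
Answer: -9691921/53844 ≈ -180.00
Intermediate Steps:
S(c) = 1/2 (S(c) = c/((2*c)) = c*(1/(2*c)) = 1/2)
w(x, D) = 15 - 3*D (w(x, D) = -3*(-5 + D) = 15 - 3*D)
E = -1/53844 (E = (1/2)/(-26922) = (1/2)*(-1/26922) = -1/53844 ≈ -1.8572e-5)
E - w(175, -55) = -1/53844 - (15 - 3*(-55)) = -1/53844 - (15 + 165) = -1/53844 - 1*180 = -1/53844 - 180 = -9691921/53844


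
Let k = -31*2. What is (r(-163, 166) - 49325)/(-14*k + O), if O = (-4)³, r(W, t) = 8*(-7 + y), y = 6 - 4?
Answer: -16455/268 ≈ -61.399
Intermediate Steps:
y = 2
r(W, t) = -40 (r(W, t) = 8*(-7 + 2) = 8*(-5) = -40)
O = -64
k = -62
(r(-163, 166) - 49325)/(-14*k + O) = (-40 - 49325)/(-14*(-62) - 64) = -49365/(868 - 64) = -49365/804 = -49365*1/804 = -16455/268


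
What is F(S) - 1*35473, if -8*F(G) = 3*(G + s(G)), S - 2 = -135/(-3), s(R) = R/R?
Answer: -35491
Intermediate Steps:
s(R) = 1
S = 47 (S = 2 - 135/(-3) = 2 - 135*(-1/3) = 2 + 45 = 47)
F(G) = -3/8 - 3*G/8 (F(G) = -3*(G + 1)/8 = -3*(1 + G)/8 = -(3 + 3*G)/8 = -3/8 - 3*G/8)
F(S) - 1*35473 = (-3/8 - 3/8*47) - 1*35473 = (-3/8 - 141/8) - 35473 = -18 - 35473 = -35491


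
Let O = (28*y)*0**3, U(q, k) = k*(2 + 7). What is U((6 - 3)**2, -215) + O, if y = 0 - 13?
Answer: -1935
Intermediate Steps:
y = -13
U(q, k) = 9*k (U(q, k) = k*9 = 9*k)
O = 0 (O = (28*(-13))*0**3 = -364*0 = 0)
U((6 - 3)**2, -215) + O = 9*(-215) + 0 = -1935 + 0 = -1935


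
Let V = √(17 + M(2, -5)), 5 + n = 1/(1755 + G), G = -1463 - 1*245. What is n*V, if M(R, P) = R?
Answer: -234*√19/47 ≈ -21.702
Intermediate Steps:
G = -1708 (G = -1463 - 245 = -1708)
n = -234/47 (n = -5 + 1/(1755 - 1708) = -5 + 1/47 = -234/47 ≈ -4.9787)
V = √19 (V = √(17 + 2) = √19 ≈ 4.3589)
n*V = -234*√19/47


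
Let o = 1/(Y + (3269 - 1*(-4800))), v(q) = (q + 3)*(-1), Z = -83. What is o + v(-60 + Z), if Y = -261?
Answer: 1093121/7808 ≈ 140.00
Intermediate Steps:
v(q) = -3 - q (v(q) = (3 + q)*(-1) = -3 - q)
o = 1/7808 (o = 1/(-261 + (3269 - 1*(-4800))) = 1/(-261 + (3269 + 4800)) = 1/(-261 + 8069) = 1/7808 ≈ 0.00012807)
o + v(-60 + Z) = 1/7808 + (-3 - (-60 - 83)) = 1/7808 + (-3 - 1*(-143)) = 1/7808 + (-3 + 143) = 1/7808 + 140 = 1093121/7808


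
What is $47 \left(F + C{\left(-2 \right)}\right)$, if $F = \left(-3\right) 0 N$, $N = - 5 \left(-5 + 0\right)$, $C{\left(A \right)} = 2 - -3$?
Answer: $235$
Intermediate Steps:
$C{\left(A \right)} = 5$ ($C{\left(A \right)} = 2 + 3 = 5$)
$N = 25$ ($N = \left(-5\right) \left(-5\right) = 25$)
$F = 0$ ($F = \left(-3\right) 0 \cdot 25 = 0 \cdot 25 = 0$)
$47 \left(F + C{\left(-2 \right)}\right) = 47 \left(0 + 5\right) = 47 \cdot 5 = 235$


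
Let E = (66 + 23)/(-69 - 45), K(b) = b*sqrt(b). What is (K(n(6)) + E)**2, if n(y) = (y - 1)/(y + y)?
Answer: 425333/623808 - 445*sqrt(15)/4104 ≈ 0.26188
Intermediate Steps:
n(y) = (-1 + y)/(2*y) (n(y) = (-1 + y)/((2*y)) = (-1 + y)*(1/(2*y)) = (-1 + y)/(2*y))
K(b) = b**(3/2)
E = -89/114 (E = 89/(-114) = 89*(-1/114) = -89/114 ≈ -0.78070)
(K(n(6)) + E)**2 = (((1/2)*(-1 + 6)/6)**(3/2) - 89/114)**2 = (((1/2)*(1/6)*5)**(3/2) - 89/114)**2 = ((5/12)**(3/2) - 89/114)**2 = (5*sqrt(15)/72 - 89/114)**2 = (-89/114 + 5*sqrt(15)/72)**2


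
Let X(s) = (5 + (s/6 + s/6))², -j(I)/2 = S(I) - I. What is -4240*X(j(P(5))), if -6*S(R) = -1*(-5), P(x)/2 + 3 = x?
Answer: -23218240/81 ≈ -2.8665e+5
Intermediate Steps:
P(x) = -6 + 2*x
S(R) = -⅚ (S(R) = -(-1)*(-5)/6 = -⅙*5 = -⅚)
j(I) = 5/3 + 2*I (j(I) = -2*(-⅚ - I) = 5/3 + 2*I)
X(s) = (5 + s/3)² (X(s) = (5 + (s*(⅙) + s*(⅙)))² = (5 + (s/6 + s/6))² = (5 + s/3)²)
-4240*X(j(P(5))) = -4240*(15 + (5/3 + 2*(-6 + 2*5)))²/9 = -4240*(15 + (5/3 + 2*(-6 + 10)))²/9 = -4240*(15 + (5/3 + 2*4))²/9 = -4240*(15 + (5/3 + 8))²/9 = -4240*(15 + 29/3)²/9 = -4240*(74/3)²/9 = -4240*5476/(9*9) = -4240*5476/81 = -23218240/81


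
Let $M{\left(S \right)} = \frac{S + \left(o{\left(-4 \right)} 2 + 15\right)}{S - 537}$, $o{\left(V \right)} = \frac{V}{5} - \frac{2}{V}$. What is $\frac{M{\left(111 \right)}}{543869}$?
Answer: $- \frac{209}{386146990} \approx -5.4124 \cdot 10^{-7}$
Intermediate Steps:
$o{\left(V \right)} = - \frac{2}{V} + \frac{V}{5}$ ($o{\left(V \right)} = V \frac{1}{5} - \frac{2}{V} = \frac{V}{5} - \frac{2}{V} = - \frac{2}{V} + \frac{V}{5}$)
$M{\left(S \right)} = \frac{\frac{72}{5} + S}{-537 + S}$ ($M{\left(S \right)} = \frac{S + \left(\left(- \frac{2}{-4} + \frac{1}{5} \left(-4\right)\right) 2 + 15\right)}{S - 537} = \frac{S + \left(\left(\left(-2\right) \left(- \frac{1}{4}\right) - \frac{4}{5}\right) 2 + 15\right)}{-537 + S} = \frac{S + \left(\left(\frac{1}{2} - \frac{4}{5}\right) 2 + 15\right)}{-537 + S} = \frac{S + \left(\left(- \frac{3}{10}\right) 2 + 15\right)}{-537 + S} = \frac{S + \left(- \frac{3}{5} + 15\right)}{-537 + S} = \frac{S + \frac{72}{5}}{-537 + S} = \frac{\frac{72}{5} + S}{-537 + S}$)
$\frac{M{\left(111 \right)}}{543869} = \frac{\frac{1}{-537 + 111} \left(\frac{72}{5} + 111\right)}{543869} = \frac{1}{-426} \cdot \frac{627}{5} \cdot \frac{1}{543869} = \left(- \frac{1}{426}\right) \frac{627}{5} \cdot \frac{1}{543869} = \left(- \frac{209}{710}\right) \frac{1}{543869} = - \frac{209}{386146990}$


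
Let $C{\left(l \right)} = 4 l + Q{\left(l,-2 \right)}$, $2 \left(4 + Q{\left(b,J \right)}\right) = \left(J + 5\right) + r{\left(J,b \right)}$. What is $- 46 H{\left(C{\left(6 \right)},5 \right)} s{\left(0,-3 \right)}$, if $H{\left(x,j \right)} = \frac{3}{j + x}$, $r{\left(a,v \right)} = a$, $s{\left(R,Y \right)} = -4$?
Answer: $\frac{368}{17} \approx 21.647$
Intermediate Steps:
$Q{\left(b,J \right)} = - \frac{3}{2} + J$ ($Q{\left(b,J \right)} = -4 + \frac{\left(J + 5\right) + J}{2} = -4 + \frac{\left(5 + J\right) + J}{2} = -4 + \frac{5 + 2 J}{2} = -4 + \left(\frac{5}{2} + J\right) = - \frac{3}{2} + J$)
$C{\left(l \right)} = - \frac{7}{2} + 4 l$ ($C{\left(l \right)} = 4 l - \frac{7}{2} = - \frac{7}{2} + 4 l$)
$- 46 H{\left(C{\left(6 \right)},5 \right)} s{\left(0,-3 \right)} = - 46 \frac{3}{5 + \left(- \frac{7}{2} + 4 \cdot 6\right)} \left(-4\right) = - 46 \frac{3}{5 + \left(- \frac{7}{2} + 24\right)} \left(-4\right) = - 46 \frac{3}{5 + \frac{41}{2}} \left(-4\right) = - 46 \frac{3}{\frac{51}{2}} \left(-4\right) = - 46 \cdot 3 \cdot \frac{2}{51} \left(-4\right) = \left(-46\right) \frac{2}{17} \left(-4\right) = \left(- \frac{92}{17}\right) \left(-4\right) = \frac{368}{17}$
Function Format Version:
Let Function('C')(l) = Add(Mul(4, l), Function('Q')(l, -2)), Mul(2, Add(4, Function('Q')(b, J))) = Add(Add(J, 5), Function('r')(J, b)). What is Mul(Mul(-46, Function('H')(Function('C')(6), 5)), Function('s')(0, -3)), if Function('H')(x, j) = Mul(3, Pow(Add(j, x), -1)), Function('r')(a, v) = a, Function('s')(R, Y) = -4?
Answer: Rational(368, 17) ≈ 21.647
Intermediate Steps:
Function('Q')(b, J) = Add(Rational(-3, 2), J) (Function('Q')(b, J) = Add(-4, Mul(Rational(1, 2), Add(Add(J, 5), J))) = Add(-4, Mul(Rational(1, 2), Add(Add(5, J), J))) = Add(-4, Mul(Rational(1, 2), Add(5, Mul(2, J)))) = Add(-4, Add(Rational(5, 2), J)) = Add(Rational(-3, 2), J))
Function('C')(l) = Add(Rational(-7, 2), Mul(4, l)) (Function('C')(l) = Add(Mul(4, l), Add(Rational(-3, 2), -2)) = Add(Mul(4, l), Rational(-7, 2)) = Add(Rational(-7, 2), Mul(4, l)))
Mul(Mul(-46, Function('H')(Function('C')(6), 5)), Function('s')(0, -3)) = Mul(Mul(-46, Mul(3, Pow(Add(5, Add(Rational(-7, 2), Mul(4, 6))), -1))), -4) = Mul(Mul(-46, Mul(3, Pow(Add(5, Add(Rational(-7, 2), 24)), -1))), -4) = Mul(Mul(-46, Mul(3, Pow(Add(5, Rational(41, 2)), -1))), -4) = Mul(Mul(-46, Mul(3, Pow(Rational(51, 2), -1))), -4) = Mul(Mul(-46, Mul(3, Rational(2, 51))), -4) = Mul(Mul(-46, Rational(2, 17)), -4) = Mul(Rational(-92, 17), -4) = Rational(368, 17)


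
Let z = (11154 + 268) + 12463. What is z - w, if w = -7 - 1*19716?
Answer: 43608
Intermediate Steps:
z = 23885 (z = 11422 + 12463 = 23885)
w = -19723 (w = -7 - 19716 = -19723)
z - w = 23885 - 1*(-19723) = 23885 + 19723 = 43608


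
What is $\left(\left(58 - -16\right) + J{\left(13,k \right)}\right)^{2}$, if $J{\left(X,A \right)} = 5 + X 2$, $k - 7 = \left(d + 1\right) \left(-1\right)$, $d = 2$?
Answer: $11025$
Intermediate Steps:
$k = 4$ ($k = 7 + \left(2 + 1\right) \left(-1\right) = 7 + 3 \left(-1\right) = 7 - 3 = 4$)
$J{\left(X,A \right)} = 5 + 2 X$
$\left(\left(58 - -16\right) + J{\left(13,k \right)}\right)^{2} = \left(\left(58 - -16\right) + \left(5 + 2 \cdot 13\right)\right)^{2} = \left(\left(58 + 16\right) + \left(5 + 26\right)\right)^{2} = \left(74 + 31\right)^{2} = 105^{2} = 11025$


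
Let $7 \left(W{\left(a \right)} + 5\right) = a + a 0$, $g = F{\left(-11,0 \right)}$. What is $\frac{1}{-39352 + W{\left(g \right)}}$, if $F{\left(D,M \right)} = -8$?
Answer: $- \frac{7}{275507} \approx -2.5408 \cdot 10^{-5}$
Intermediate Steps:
$g = -8$
$W{\left(a \right)} = -5 + \frac{a}{7}$ ($W{\left(a \right)} = -5 + \frac{a + a 0}{7} = -5 + \frac{a + 0}{7} = -5 + \frac{a}{7}$)
$\frac{1}{-39352 + W{\left(g \right)}} = \frac{1}{-39352 + \left(-5 + \frac{1}{7} \left(-8\right)\right)} = \frac{1}{-39352 - \frac{43}{7}} = \frac{1}{- \frac{275507}{7}} = - \frac{7}{275507}$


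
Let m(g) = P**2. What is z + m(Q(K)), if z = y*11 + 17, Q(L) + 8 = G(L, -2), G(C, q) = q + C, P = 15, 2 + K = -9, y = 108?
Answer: 1430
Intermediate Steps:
K = -11 (K = -2 - 9 = -11)
G(C, q) = C + q
Q(L) = -10 + L (Q(L) = -8 + (L - 2) = -8 + (-2 + L) = -10 + L)
m(g) = 225 (m(g) = 15**2 = 225)
z = 1205 (z = 108*11 + 17 = 1188 + 17 = 1205)
z + m(Q(K)) = 1205 + 225 = 1430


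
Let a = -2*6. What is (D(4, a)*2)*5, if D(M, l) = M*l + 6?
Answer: -420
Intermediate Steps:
a = -12
D(M, l) = 6 + M*l
(D(4, a)*2)*5 = ((6 + 4*(-12))*2)*5 = ((6 - 48)*2)*5 = -42*2*5 = -84*5 = -420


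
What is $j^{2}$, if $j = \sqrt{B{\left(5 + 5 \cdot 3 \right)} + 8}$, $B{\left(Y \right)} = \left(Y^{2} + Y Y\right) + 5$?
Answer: $813$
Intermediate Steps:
$B{\left(Y \right)} = 5 + 2 Y^{2}$ ($B{\left(Y \right)} = \left(Y^{2} + Y^{2}\right) + 5 = 2 Y^{2} + 5 = 5 + 2 Y^{2}$)
$j = \sqrt{813}$ ($j = \sqrt{\left(5 + 2 \left(5 + 5 \cdot 3\right)^{2}\right) + 8} = \sqrt{\left(5 + 2 \left(5 + 15\right)^{2}\right) + 8} = \sqrt{\left(5 + 2 \cdot 20^{2}\right) + 8} = \sqrt{\left(5 + 2 \cdot 400\right) + 8} = \sqrt{\left(5 + 800\right) + 8} = \sqrt{805 + 8} = \sqrt{813} \approx 28.513$)
$j^{2} = \left(\sqrt{813}\right)^{2} = 813$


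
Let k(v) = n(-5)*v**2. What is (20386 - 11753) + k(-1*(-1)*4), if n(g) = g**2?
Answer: 9033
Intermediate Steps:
k(v) = 25*v**2 (k(v) = (-5)**2*v**2 = 25*v**2)
(20386 - 11753) + k(-1*(-1)*4) = (20386 - 11753) + 25*(-1*(-1)*4)**2 = 8633 + 25*(1*4)**2 = 8633 + 25*4**2 = 8633 + 25*16 = 8633 + 400 = 9033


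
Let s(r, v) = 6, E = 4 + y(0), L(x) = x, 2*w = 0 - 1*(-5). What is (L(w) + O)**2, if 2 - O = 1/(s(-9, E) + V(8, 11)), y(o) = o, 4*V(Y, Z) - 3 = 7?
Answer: 22201/1156 ≈ 19.205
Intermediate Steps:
w = 5/2 (w = (0 - 1*(-5))/2 = (0 + 5)/2 = (1/2)*5 = 5/2 ≈ 2.5000)
V(Y, Z) = 5/2 (V(Y, Z) = 3/4 + (1/4)*7 = 3/4 + 7/4 = 5/2)
E = 4 (E = 4 + 0 = 4)
O = 32/17 (O = 2 - 1/(6 + 5/2) = 2 - 1/17/2 = 2 - 1*2/17 = 2 - 2/17 = 32/17 ≈ 1.8824)
(L(w) + O)**2 = (5/2 + 32/17)**2 = (149/34)**2 = 22201/1156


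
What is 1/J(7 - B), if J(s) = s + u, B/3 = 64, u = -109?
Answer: -1/294 ≈ -0.0034014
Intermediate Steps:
B = 192 (B = 3*64 = 192)
J(s) = -109 + s (J(s) = s - 109 = -109 + s)
1/J(7 - B) = 1/(-109 + (7 - 1*192)) = 1/(-109 + (7 - 192)) = 1/(-109 - 185) = 1/(-294) = -1/294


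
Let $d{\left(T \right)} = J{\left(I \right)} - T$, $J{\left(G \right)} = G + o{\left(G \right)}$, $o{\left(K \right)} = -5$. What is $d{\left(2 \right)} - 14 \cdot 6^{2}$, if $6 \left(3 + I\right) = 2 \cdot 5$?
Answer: $- \frac{1537}{3} \approx -512.33$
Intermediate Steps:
$I = - \frac{4}{3}$ ($I = -3 + \frac{2 \cdot 5}{6} = -3 + \frac{1}{6} \cdot 10 = -3 + \frac{5}{3} = - \frac{4}{3} \approx -1.3333$)
$J{\left(G \right)} = -5 + G$ ($J{\left(G \right)} = G - 5 = -5 + G$)
$d{\left(T \right)} = - \frac{19}{3} - T$ ($d{\left(T \right)} = \left(-5 - \frac{4}{3}\right) - T = - \frac{19}{3} - T$)
$d{\left(2 \right)} - 14 \cdot 6^{2} = \left(- \frac{19}{3} - 2\right) - 14 \cdot 6^{2} = \left(- \frac{19}{3} - 2\right) - 504 = - \frac{25}{3} - 504 = - \frac{1537}{3}$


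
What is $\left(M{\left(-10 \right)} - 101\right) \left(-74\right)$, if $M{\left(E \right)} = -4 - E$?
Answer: $7030$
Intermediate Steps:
$\left(M{\left(-10 \right)} - 101\right) \left(-74\right) = \left(\left(-4 - -10\right) - 101\right) \left(-74\right) = \left(\left(-4 + 10\right) - 101\right) \left(-74\right) = \left(6 - 101\right) \left(-74\right) = \left(-95\right) \left(-74\right) = 7030$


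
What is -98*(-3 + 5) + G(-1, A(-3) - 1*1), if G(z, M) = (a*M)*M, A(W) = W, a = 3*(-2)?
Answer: -292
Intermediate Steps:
a = -6
G(z, M) = -6*M² (G(z, M) = (-6*M)*M = -6*M²)
-98*(-3 + 5) + G(-1, A(-3) - 1*1) = -98*(-3 + 5) - 6*(-3 - 1*1)² = -98*2 - 6*(-3 - 1)² = -14*14 - 6*(-4)² = -196 - 6*16 = -196 - 96 = -292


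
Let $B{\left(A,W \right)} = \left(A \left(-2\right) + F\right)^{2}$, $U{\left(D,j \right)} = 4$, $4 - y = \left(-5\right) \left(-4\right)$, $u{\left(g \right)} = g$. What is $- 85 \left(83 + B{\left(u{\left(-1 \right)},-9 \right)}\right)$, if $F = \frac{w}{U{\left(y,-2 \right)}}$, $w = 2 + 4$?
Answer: $- \frac{32385}{4} \approx -8096.3$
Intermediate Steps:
$y = -16$ ($y = 4 - \left(-5\right) \left(-4\right) = 4 - 20 = -16$)
$w = 6$
$F = \frac{3}{2}$ ($F = \frac{6}{4} = 6 \cdot \frac{1}{4} = \frac{3}{2} \approx 1.5$)
$B{\left(A,W \right)} = \left(\frac{3}{2} - 2 A\right)^{2}$ ($B{\left(A,W \right)} = \left(A \left(-2\right) + \frac{3}{2}\right)^{2} = \left(- 2 A + \frac{3}{2}\right)^{2} = \left(\frac{3}{2} - 2 A\right)^{2}$)
$- 85 \left(83 + B{\left(u{\left(-1 \right)},-9 \right)}\right) = - 85 \left(83 + \frac{\left(-3 + 4 \left(-1\right)\right)^{2}}{4}\right) = - 85 \left(83 + \frac{\left(-3 - 4\right)^{2}}{4}\right) = - 85 \left(83 + \frac{\left(-7\right)^{2}}{4}\right) = - 85 \left(83 + \frac{1}{4} \cdot 49\right) = - 85 \left(83 + \frac{49}{4}\right) = \left(-85\right) \frac{381}{4} = - \frac{32385}{4}$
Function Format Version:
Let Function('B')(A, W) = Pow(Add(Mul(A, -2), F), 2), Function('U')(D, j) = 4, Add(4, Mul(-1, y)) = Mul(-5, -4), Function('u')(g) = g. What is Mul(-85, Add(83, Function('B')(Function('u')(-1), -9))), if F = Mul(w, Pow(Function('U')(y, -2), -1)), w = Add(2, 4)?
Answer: Rational(-32385, 4) ≈ -8096.3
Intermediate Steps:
y = -16 (y = Add(4, Mul(-1, Mul(-5, -4))) = Add(4, Mul(-1, 20)) = Add(4, -20) = -16)
w = 6
F = Rational(3, 2) (F = Mul(6, Pow(4, -1)) = Mul(6, Rational(1, 4)) = Rational(3, 2) ≈ 1.5000)
Function('B')(A, W) = Pow(Add(Rational(3, 2), Mul(-2, A)), 2) (Function('B')(A, W) = Pow(Add(Mul(A, -2), Rational(3, 2)), 2) = Pow(Add(Mul(-2, A), Rational(3, 2)), 2) = Pow(Add(Rational(3, 2), Mul(-2, A)), 2))
Mul(-85, Add(83, Function('B')(Function('u')(-1), -9))) = Mul(-85, Add(83, Mul(Rational(1, 4), Pow(Add(-3, Mul(4, -1)), 2)))) = Mul(-85, Add(83, Mul(Rational(1, 4), Pow(Add(-3, -4), 2)))) = Mul(-85, Add(83, Mul(Rational(1, 4), Pow(-7, 2)))) = Mul(-85, Add(83, Mul(Rational(1, 4), 49))) = Mul(-85, Add(83, Rational(49, 4))) = Mul(-85, Rational(381, 4)) = Rational(-32385, 4)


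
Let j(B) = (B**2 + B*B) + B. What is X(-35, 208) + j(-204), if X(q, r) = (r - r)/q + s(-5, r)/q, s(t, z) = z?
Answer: 2905772/35 ≈ 83022.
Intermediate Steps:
j(B) = B + 2*B**2 (j(B) = (B**2 + B**2) + B = 2*B**2 + B = B + 2*B**2)
X(q, r) = r/q (X(q, r) = (r - r)/q + r/q = 0/q + r/q = 0 + r/q = r/q)
X(-35, 208) + j(-204) = 208/(-35) - 204*(1 + 2*(-204)) = 208*(-1/35) - 204*(1 - 408) = -208/35 - 204*(-407) = -208/35 + 83028 = 2905772/35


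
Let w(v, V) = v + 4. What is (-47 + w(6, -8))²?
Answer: 1369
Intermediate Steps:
w(v, V) = 4 + v
(-47 + w(6, -8))² = (-47 + (4 + 6))² = (-47 + 10)² = (-37)² = 1369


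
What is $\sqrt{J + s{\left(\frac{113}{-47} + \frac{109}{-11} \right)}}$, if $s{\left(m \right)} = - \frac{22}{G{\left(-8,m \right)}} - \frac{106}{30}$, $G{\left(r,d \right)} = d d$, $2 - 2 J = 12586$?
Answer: $\frac{i \sqrt{6378459680530}}{31830} \approx 79.345 i$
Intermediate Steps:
$J = -6292$ ($J = 1 - 6293 = -6292$)
$G{\left(r,d \right)} = d^{2}$
$s{\left(m \right)} = - \frac{53}{15} - \frac{22}{m^{2}}$ ($s{\left(m \right)} = - \frac{22}{m^{2}} - \frac{106}{30} = - \frac{22}{m^{2}} - \frac{53}{15} = - \frac{53}{15} - \frac{22}{m^{2}}$)
$\sqrt{J + s{\left(\frac{113}{-47} + \frac{109}{-11} \right)}} = \sqrt{-6292 - \left(\frac{53}{15} + \frac{22}{\left(\frac{113}{-47} + \frac{109}{-11}\right)^{2}}\right)} = \sqrt{-6292 - \left(\frac{53}{15} + \frac{22}{\left(113 \left(- \frac{1}{47}\right) + 109 \left(- \frac{1}{11}\right)\right)^{2}}\right)} = \sqrt{-6292 - \left(\frac{53}{15} + \frac{22}{\left(- \frac{113}{47} - \frac{109}{11}\right)^{2}}\right)} = \sqrt{-6292 - \left(\frac{53}{15} + \frac{22}{\frac{40525956}{267289}}\right)} = \sqrt{-6292 - \frac{372680173}{101314890}} = \sqrt{- \frac{637845968053}{101314890}} = \frac{i \sqrt{6378459680530}}{31830}$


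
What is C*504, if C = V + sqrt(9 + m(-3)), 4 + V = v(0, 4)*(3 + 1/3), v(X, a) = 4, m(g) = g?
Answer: 4704 + 504*sqrt(6) ≈ 5938.5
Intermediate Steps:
V = 28/3 (V = -4 + 4*(3 + 1/3) = -4 + 4*(10/3) = -4 + 40/3 = 28/3 ≈ 9.3333)
C = 28/3 + sqrt(6) (C = 28/3 + sqrt(9 - 3) = 28/3 + sqrt(6) ≈ 11.783)
C*504 = (28/3 + sqrt(6))*504 = 4704 + 504*sqrt(6)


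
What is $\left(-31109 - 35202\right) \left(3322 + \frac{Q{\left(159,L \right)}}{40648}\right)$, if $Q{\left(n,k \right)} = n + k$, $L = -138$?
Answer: $- \frac{8954151844547}{40648} \approx -2.2029 \cdot 10^{8}$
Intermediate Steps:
$Q{\left(n,k \right)} = k + n$
$\left(-31109 - 35202\right) \left(3322 + \frac{Q{\left(159,L \right)}}{40648}\right) = \left(-31109 - 35202\right) \left(3322 + \frac{-138 + 159}{40648}\right) = - 66311 \left(3322 + 21 \cdot \frac{1}{40648}\right) = - 66311 \left(3322 + \frac{21}{40648}\right) = \left(-66311\right) \frac{135032677}{40648} = - \frac{8954151844547}{40648}$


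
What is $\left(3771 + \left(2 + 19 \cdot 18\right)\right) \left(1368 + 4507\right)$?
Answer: $24175625$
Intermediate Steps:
$\left(3771 + \left(2 + 19 \cdot 18\right)\right) \left(1368 + 4507\right) = \left(3771 + \left(2 + 342\right)\right) 5875 = \left(3771 + 344\right) 5875 = 4115 \cdot 5875 = 24175625$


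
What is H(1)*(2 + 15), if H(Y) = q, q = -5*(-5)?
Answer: 425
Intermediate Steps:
q = 25
H(Y) = 25
H(1)*(2 + 15) = 25*(2 + 15) = 25*17 = 425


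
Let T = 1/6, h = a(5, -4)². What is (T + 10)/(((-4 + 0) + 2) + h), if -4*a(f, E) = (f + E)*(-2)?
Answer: -122/21 ≈ -5.8095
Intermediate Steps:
a(f, E) = E/2 + f/2 (a(f, E) = -(f + E)*(-2)/4 = -(E + f)*(-2)/4 = -(-2*E - 2*f)/4 = E/2 + f/2)
h = ¼ (h = ((½)*(-4) + (½)*5)² = (-2 + 5/2)² = (½)² = ¼ ≈ 0.25000)
T = ⅙ ≈ 0.16667
(T + 10)/(((-4 + 0) + 2) + h) = (⅙ + 10)/(((-4 + 0) + 2) + ¼) = (61/6)/((-4 + 2) + ¼) = (61/6)/(-2 + ¼) = (61/6)/(-7/4) = -4/7*61/6 = -122/21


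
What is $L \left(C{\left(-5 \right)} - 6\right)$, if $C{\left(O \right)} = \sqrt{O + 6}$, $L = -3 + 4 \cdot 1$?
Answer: $-5$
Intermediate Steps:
$L = 1$ ($L = -3 + 4 = 1$)
$C{\left(O \right)} = \sqrt{6 + O}$
$L \left(C{\left(-5 \right)} - 6\right) = 1 \left(\sqrt{6 - 5} - 6\right) = 1 \left(\sqrt{1} - 6\right) = 1 \left(1 - 6\right) = 1 \left(-5\right) = -5$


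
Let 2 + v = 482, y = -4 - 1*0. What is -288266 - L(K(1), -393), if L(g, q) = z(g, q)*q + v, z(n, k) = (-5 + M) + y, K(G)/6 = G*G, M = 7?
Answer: -289532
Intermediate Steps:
y = -4 (y = -4 + 0 = -4)
v = 480 (v = -2 + 482 = 480)
K(G) = 6*G**2 (K(G) = 6*(G*G) = 6*G**2)
z(n, k) = -2 (z(n, k) = (-5 + 7) - 4 = 2 - 4 = -2)
L(g, q) = 480 - 2*q (L(g, q) = -2*q + 480 = 480 - 2*q)
-288266 - L(K(1), -393) = -288266 - (480 - 2*(-393)) = -288266 - (480 + 786) = -288266 - 1*1266 = -288266 - 1266 = -289532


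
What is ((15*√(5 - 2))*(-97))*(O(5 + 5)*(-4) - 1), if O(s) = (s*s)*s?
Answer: 5821455*√3 ≈ 1.0083e+7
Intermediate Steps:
O(s) = s³ (O(s) = s²*s = s³)
((15*√(5 - 2))*(-97))*(O(5 + 5)*(-4) - 1) = ((15*√(5 - 2))*(-97))*((5 + 5)³*(-4) - 1) = ((15*√3)*(-97))*(10³*(-4) - 1) = (-1455*√3)*(1000*(-4) - 1) = (-1455*√3)*(-4000 - 1) = -1455*√3*(-4001) = 5821455*√3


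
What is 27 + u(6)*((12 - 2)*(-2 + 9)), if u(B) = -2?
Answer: -113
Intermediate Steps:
27 + u(6)*((12 - 2)*(-2 + 9)) = 27 - 2*(12 - 2)*(-2 + 9) = 27 - 20*7 = 27 - 2*70 = 27 - 140 = -113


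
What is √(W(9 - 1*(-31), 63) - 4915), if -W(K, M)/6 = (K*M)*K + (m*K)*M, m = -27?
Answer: 5*I*√8059 ≈ 448.86*I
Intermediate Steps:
W(K, M) = -6*M*K² + 162*K*M (W(K, M) = -6*((K*M)*K + (-27*K)*M) = -6*(M*K² - 27*K*M) = -6*M*K² + 162*K*M)
√(W(9 - 1*(-31), 63) - 4915) = √(6*(9 - 1*(-31))*63*(27 - (9 - 1*(-31))) - 4915) = √(6*(9 + 31)*63*(27 - (9 + 31)) - 4915) = √(6*40*63*(27 - 1*40) - 4915) = √(6*40*63*(27 - 40) - 4915) = √(6*40*63*(-13) - 4915) = √(-196560 - 4915) = √(-201475) = 5*I*√8059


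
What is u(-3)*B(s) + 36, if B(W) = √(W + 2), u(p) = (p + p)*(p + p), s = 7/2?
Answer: 36 + 18*√22 ≈ 120.43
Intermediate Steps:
s = 7/2 (s = 7*(½) = 7/2 ≈ 3.5000)
u(p) = 4*p² (u(p) = (2*p)*(2*p) = 4*p²)
B(W) = √(2 + W)
u(-3)*B(s) + 36 = (4*(-3)²)*√(2 + 7/2) + 36 = (4*9)*√(11/2) + 36 = 36*(√22/2) + 36 = 18*√22 + 36 = 36 + 18*√22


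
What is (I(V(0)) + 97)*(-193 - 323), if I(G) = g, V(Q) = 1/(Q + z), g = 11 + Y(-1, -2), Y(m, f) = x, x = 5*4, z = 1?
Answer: -66048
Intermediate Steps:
x = 20
Y(m, f) = 20
g = 31 (g = 11 + 20 = 31)
V(Q) = 1/(1 + Q) (V(Q) = 1/(Q + 1) = 1/(1 + Q))
I(G) = 31
(I(V(0)) + 97)*(-193 - 323) = (31 + 97)*(-193 - 323) = 128*(-516) = -66048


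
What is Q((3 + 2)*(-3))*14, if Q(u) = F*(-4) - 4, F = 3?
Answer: -224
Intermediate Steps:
Q(u) = -16 (Q(u) = 3*(-4) - 4 = -12 - 4 = -16)
Q((3 + 2)*(-3))*14 = -16*14 = -224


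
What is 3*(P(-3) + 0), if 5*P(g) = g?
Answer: -9/5 ≈ -1.8000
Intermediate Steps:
P(g) = g/5
3*(P(-3) + 0) = 3*((⅕)*(-3) + 0) = 3*(-⅗ + 0) = 3*(-⅗) = -9/5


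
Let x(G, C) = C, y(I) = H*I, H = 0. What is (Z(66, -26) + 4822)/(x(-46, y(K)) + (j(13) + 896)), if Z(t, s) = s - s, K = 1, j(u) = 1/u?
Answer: 62686/11649 ≈ 5.3812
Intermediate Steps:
Z(t, s) = 0
y(I) = 0 (y(I) = 0*I = 0)
(Z(66, -26) + 4822)/(x(-46, y(K)) + (j(13) + 896)) = (0 + 4822)/(0 + (1/13 + 896)) = 4822/(0 + (1/13 + 896)) = 4822/(0 + 11649/13) = 4822/(11649/13) = 4822*(13/11649) = 62686/11649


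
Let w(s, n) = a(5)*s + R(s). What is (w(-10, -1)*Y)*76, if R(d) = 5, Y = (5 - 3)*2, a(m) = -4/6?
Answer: 10640/3 ≈ 3546.7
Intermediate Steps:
a(m) = -⅔ (a(m) = -4*⅙ = -⅔)
Y = 4 (Y = 2*2 = 4)
w(s, n) = 5 - 2*s/3 (w(s, n) = -2*s/3 + 5 = 5 - 2*s/3)
(w(-10, -1)*Y)*76 = ((5 - ⅔*(-10))*4)*76 = ((5 + 20/3)*4)*76 = ((35/3)*4)*76 = (140/3)*76 = 10640/3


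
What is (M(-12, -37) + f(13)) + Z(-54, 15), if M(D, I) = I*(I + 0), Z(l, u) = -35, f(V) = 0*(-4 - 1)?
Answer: 1334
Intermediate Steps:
f(V) = 0 (f(V) = 0*(-5) = 0)
M(D, I) = I² (M(D, I) = I*I = I²)
(M(-12, -37) + f(13)) + Z(-54, 15) = ((-37)² + 0) - 35 = (1369 + 0) - 35 = 1369 - 35 = 1334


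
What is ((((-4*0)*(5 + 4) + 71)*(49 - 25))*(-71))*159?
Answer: -19236456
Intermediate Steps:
((((-4*0)*(5 + 4) + 71)*(49 - 25))*(-71))*159 = (((0*9 + 71)*24)*(-71))*159 = (((0 + 71)*24)*(-71))*159 = ((71*24)*(-71))*159 = (1704*(-71))*159 = -120984*159 = -19236456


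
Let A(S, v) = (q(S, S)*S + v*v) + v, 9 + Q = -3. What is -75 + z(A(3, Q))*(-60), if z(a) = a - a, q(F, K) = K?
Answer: -75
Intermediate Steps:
Q = -12 (Q = -9 - 3 = -12)
A(S, v) = v + S² + v² (A(S, v) = (S*S + v*v) + v = (S² + v²) + v = v + S² + v²)
z(a) = 0
-75 + z(A(3, Q))*(-60) = -75 + 0*(-60) = -75 + 0 = -75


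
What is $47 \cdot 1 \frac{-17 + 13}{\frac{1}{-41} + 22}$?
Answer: $- \frac{7708}{901} \approx -8.5549$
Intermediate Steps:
$47 \cdot 1 \frac{-17 + 13}{\frac{1}{-41} + 22} = 47 \left(- \frac{4}{- \frac{1}{41} + 22}\right) = 47 \left(- \frac{4}{\frac{901}{41}}\right) = 47 \left(\left(-4\right) \frac{41}{901}\right) = 47 \left(- \frac{164}{901}\right) = - \frac{7708}{901}$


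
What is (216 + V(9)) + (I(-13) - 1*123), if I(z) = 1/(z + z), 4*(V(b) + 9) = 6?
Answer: 1111/13 ≈ 85.462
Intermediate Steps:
V(b) = -15/2 (V(b) = -9 + (1/4)*6 = -9 + 3/2 = -15/2)
I(z) = 1/(2*z)
(216 + V(9)) + (I(-13) - 1*123) = (216 - 15/2) + ((1/2)/(-13) - 1*123) = 417/2 + ((1/2)*(-1/13) - 123) = 417/2 + (-1/26 - 123) = 417/2 - 3199/26 = 1111/13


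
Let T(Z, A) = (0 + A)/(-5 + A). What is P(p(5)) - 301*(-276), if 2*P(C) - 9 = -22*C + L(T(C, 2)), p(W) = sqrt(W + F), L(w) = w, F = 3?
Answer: 498481/6 - 22*sqrt(2) ≈ 83049.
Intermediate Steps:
T(Z, A) = A/(-5 + A)
p(W) = sqrt(3 + W) (p(W) = sqrt(W + 3) = sqrt(3 + W))
P(C) = 25/6 - 11*C (P(C) = 9/2 + (-22*C + 2/(-5 + 2))/2 = 9/2 + (-22*C + 2/(-3))/2 = 9/2 + (-22*C + 2*(-1/3))/2 = 9/2 + (-22*C - 2/3)/2 = 9/2 + (-2/3 - 22*C)/2 = 9/2 + (-1/3 - 11*C) = 25/6 - 11*C)
P(p(5)) - 301*(-276) = (25/6 - 11*sqrt(3 + 5)) - 301*(-276) = (25/6 - 22*sqrt(2)) + 83076 = 498481/6 - 22*sqrt(2)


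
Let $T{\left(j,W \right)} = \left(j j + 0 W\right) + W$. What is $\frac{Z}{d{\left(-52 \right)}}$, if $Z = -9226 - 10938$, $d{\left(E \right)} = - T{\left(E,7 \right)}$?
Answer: $\frac{20164}{2711} \approx 7.4378$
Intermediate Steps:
$T{\left(j,W \right)} = W + j^{2}$ ($T{\left(j,W \right)} = \left(j^{2} + 0\right) + W = j^{2} + W = W + j^{2}$)
$d{\left(E \right)} = -7 - E^{2}$ ($d{\left(E \right)} = - (7 + E^{2}) = -7 - E^{2}$)
$Z = -20164$
$\frac{Z}{d{\left(-52 \right)}} = - \frac{20164}{-7 - \left(-52\right)^{2}} = - \frac{20164}{-7 - 2704} = - \frac{20164}{-2711} = \left(-20164\right) \left(- \frac{1}{2711}\right) = \frac{20164}{2711}$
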